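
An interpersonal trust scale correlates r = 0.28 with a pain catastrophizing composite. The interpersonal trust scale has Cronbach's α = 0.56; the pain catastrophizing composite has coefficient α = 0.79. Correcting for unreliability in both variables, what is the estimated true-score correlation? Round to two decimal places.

r_true = r_obs / √(r_xx · r_yy) = 0.28 / √(0.56 × 0.79) = 0.28 / √0.4424 = 0.28 / 0.6651 ≈ 0.42.

0.42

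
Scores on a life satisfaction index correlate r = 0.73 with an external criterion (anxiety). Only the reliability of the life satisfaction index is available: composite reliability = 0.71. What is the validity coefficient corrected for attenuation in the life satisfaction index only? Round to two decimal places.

Single correction: r_c = r_obs / √r_xx = 0.73 / √0.71 = 0.73 / 0.8426 ≈ 0.87.

0.87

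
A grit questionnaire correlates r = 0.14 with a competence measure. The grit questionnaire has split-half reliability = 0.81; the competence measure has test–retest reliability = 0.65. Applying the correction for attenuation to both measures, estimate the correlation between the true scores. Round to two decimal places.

0.19

r_true = r_obs / √(r_xx · r_yy) = 0.14 / √(0.81 × 0.65) = 0.14 / √0.5265 = 0.14 / 0.7256 ≈ 0.19.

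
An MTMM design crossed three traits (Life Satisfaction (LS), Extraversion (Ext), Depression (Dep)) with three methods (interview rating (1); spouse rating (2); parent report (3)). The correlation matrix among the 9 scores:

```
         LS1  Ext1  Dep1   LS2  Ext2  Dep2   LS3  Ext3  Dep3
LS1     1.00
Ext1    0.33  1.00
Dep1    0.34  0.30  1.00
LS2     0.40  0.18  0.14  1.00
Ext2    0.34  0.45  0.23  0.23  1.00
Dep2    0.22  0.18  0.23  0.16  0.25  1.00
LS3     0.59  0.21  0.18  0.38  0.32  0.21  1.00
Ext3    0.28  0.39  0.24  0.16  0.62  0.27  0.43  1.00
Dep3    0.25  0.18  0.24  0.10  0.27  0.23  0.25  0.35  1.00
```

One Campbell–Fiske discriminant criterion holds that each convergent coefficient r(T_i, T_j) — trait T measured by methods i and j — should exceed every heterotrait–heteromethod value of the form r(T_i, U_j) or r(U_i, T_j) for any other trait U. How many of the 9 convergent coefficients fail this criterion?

Convergent coefficients and their comparison sets:
LS (methods 1·2): 0.40 vs {0.34, 0.18, 0.22, 0.14} → pass.
LS (methods 1·3): 0.59 vs {0.28, 0.21, 0.25, 0.18} → pass.
LS (methods 2·3): 0.38 vs {0.16, 0.32, 0.10, 0.21} → pass.
Ext (methods 1·2): 0.45 vs {0.18, 0.34, 0.18, 0.23} → pass.
Ext (methods 1·3): 0.39 vs {0.21, 0.28, 0.18, 0.24} → pass.
Ext (methods 2·3): 0.62 vs {0.32, 0.16, 0.27, 0.27} → pass.
Dep (methods 1·2): 0.23 vs {0.14, 0.22, 0.23, 0.18} → fail.
Dep (methods 1·3): 0.24 vs {0.18, 0.25, 0.24, 0.18} → fail.
Dep (methods 2·3): 0.23 vs {0.21, 0.10, 0.27, 0.27} → fail.
3 of 9 fail.

3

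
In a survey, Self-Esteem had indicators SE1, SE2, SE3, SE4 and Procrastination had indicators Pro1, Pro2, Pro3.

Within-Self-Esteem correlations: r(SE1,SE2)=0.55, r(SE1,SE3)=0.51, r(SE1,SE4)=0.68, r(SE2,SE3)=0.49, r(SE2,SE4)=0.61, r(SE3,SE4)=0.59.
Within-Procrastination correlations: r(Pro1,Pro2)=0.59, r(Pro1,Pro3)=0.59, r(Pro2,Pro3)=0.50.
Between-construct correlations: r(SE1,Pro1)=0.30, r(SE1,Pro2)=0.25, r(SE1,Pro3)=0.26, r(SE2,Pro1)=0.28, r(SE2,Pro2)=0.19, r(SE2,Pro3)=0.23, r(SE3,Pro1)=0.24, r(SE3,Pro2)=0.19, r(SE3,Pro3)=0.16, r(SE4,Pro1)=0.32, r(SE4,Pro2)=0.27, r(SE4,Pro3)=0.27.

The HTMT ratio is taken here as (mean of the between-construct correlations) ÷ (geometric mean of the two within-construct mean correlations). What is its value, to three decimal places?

0.436

Between-construct mean = 2.96/12 = 0.2467.
Mean within-SE = 3.43/6 = 0.5717; mean within-Pro = 1.68/3 = 0.5600.
Geometric mean = √(0.5717 × 0.5600) = 0.5658.
HTMT = 0.2467 / 0.5658 = 0.436.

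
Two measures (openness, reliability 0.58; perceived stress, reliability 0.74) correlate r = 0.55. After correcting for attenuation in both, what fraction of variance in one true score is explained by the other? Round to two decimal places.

0.70

Disattenuated r = 0.55 / √(0.58 × 0.74) = 0.55 / 0.6551 = 0.8396.
Shared true-score variance = 0.8396² = 0.7049 ≈ 0.70.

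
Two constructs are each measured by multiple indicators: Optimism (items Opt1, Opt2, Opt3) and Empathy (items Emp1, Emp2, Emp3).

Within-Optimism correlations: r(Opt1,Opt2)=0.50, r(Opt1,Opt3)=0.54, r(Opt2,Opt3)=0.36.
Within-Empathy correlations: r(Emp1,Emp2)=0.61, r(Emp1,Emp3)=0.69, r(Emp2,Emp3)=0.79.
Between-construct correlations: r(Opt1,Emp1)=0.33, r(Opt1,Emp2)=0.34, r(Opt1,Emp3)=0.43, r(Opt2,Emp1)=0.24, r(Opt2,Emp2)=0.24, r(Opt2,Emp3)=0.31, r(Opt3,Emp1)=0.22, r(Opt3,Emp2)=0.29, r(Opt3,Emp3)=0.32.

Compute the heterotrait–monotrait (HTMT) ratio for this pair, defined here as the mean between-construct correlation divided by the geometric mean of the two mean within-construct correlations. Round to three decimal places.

Mean heterotrait r = 2.72/9 = 0.3022.
Mean within-Opt = 1.40/3 = 0.4667; mean within-Emp = 2.09/3 = 0.6967.
Geometric mean = √(0.4667 × 0.6967) = 0.5702.
HTMT = 0.3022 / 0.5702 = 0.530.

0.530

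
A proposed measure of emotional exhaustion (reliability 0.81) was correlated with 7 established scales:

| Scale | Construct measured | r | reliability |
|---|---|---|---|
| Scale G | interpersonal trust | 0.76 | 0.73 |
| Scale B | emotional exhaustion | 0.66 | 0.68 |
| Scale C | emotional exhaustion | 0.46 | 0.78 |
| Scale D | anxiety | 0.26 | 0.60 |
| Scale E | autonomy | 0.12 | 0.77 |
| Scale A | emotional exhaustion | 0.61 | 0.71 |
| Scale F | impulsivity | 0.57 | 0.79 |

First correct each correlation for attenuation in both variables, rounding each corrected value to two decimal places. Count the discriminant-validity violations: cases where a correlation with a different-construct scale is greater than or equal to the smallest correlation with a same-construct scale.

2

Disattenuated r (r / √(r_scale · r_new)):
  Scale G (disc): 0.76 / √(0.73·0.81) = 0.99
  Scale B (conv): 0.66 / √(0.68·0.81) = 0.89
  Scale C (conv): 0.46 / √(0.78·0.81) = 0.58
  Scale D (disc): 0.26 / √(0.60·0.81) = 0.37
  Scale E (disc): 0.12 / √(0.77·0.81) = 0.15
  Scale A (conv): 0.61 / √(0.71·0.81) = 0.80
  Scale F (disc): 0.57 / √(0.79·0.81) = 0.71
Smallest convergent = 0.58. Discriminant values: 0.99, 0.37, 0.15, 0.71; count ≥ 0.58 → 2.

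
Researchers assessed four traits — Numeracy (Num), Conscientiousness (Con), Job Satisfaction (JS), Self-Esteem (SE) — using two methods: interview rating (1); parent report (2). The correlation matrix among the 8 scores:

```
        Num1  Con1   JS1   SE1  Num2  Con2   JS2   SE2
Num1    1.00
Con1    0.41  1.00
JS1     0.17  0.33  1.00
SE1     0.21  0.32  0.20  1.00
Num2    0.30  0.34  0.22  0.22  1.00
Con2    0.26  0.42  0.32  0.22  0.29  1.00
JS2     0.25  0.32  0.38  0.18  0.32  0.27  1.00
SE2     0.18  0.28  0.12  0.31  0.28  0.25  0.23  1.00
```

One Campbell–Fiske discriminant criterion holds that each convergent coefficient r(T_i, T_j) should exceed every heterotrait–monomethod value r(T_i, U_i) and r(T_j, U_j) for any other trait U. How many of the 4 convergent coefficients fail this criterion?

Checking each validity diagonal entry against its comparison values:
Num (methods 1·2): 0.30 vs {0.41, 0.29, 0.17, 0.32, 0.21, 0.28} → fail.
Con (methods 1·2): 0.42 vs {0.41, 0.29, 0.33, 0.27, 0.32, 0.25} → pass.
JS (methods 1·2): 0.38 vs {0.17, 0.32, 0.33, 0.27, 0.20, 0.23} → pass.
SE (methods 1·2): 0.31 vs {0.21, 0.28, 0.32, 0.25, 0.20, 0.23} → fail.
2 of 4 fail.

2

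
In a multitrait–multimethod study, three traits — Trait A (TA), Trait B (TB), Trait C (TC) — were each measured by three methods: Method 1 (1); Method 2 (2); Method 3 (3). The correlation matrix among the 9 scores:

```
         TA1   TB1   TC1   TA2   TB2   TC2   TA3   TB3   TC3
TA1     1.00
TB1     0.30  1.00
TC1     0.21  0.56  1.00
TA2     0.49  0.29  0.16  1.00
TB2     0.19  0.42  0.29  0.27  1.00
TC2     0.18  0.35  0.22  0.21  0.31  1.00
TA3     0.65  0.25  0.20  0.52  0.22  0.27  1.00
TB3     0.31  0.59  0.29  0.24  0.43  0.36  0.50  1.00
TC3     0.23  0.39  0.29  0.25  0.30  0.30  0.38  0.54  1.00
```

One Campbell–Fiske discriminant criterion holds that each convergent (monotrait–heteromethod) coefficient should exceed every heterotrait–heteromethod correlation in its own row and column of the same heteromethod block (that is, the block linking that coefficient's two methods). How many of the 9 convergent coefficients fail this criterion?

Convergent coefficients and their comparison sets:
TA (methods 1·2): 0.49 vs {0.19, 0.29, 0.18, 0.16} → pass.
TA (methods 1·3): 0.65 vs {0.31, 0.25, 0.23, 0.20} → pass.
TA (methods 2·3): 0.52 vs {0.24, 0.22, 0.25, 0.27} → pass.
TB (methods 1·2): 0.42 vs {0.29, 0.19, 0.35, 0.29} → pass.
TB (methods 1·3): 0.59 vs {0.25, 0.31, 0.39, 0.29} → pass.
TB (methods 2·3): 0.43 vs {0.22, 0.24, 0.30, 0.36} → pass.
TC (methods 1·2): 0.22 vs {0.16, 0.18, 0.29, 0.35} → fail.
TC (methods 1·3): 0.29 vs {0.20, 0.23, 0.29, 0.39} → fail.
TC (methods 2·3): 0.30 vs {0.27, 0.25, 0.36, 0.30} → fail.
3 of 9 fail.

3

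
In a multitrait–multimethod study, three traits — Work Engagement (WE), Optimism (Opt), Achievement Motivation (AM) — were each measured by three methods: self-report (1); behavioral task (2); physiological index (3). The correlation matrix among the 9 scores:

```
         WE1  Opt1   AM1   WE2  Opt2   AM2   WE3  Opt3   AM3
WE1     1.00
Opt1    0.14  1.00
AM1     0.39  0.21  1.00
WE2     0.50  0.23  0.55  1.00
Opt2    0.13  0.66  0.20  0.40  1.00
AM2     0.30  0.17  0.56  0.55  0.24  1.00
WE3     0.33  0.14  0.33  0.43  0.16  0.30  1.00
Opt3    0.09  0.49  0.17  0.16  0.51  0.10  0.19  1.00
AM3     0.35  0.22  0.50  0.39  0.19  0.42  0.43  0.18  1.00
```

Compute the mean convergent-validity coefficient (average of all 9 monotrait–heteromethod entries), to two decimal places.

0.49

Convergent values: 0.50, 0.33, 0.43, 0.66, 0.49, 0.51, 0.56, 0.50, 0.42; mean = 4.40/9 = 0.49.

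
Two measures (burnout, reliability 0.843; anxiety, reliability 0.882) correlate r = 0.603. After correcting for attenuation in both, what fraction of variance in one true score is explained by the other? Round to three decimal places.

0.489

Disattenuated r = 0.603 / √(0.843 × 0.882) = 0.603 / 0.8623 = 0.6993.
Shared true-score variance = 0.6993² = 0.4890 ≈ 0.489.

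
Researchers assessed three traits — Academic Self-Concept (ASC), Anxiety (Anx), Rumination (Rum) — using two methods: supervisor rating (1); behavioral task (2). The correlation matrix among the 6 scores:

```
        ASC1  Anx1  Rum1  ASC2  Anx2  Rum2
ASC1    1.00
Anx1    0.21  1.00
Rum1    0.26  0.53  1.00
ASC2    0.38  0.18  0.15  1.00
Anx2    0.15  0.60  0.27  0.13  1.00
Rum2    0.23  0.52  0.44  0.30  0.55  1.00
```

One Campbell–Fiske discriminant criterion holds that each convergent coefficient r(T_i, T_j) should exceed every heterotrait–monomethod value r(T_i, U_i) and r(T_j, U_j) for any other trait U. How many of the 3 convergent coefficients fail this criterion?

Checking each validity diagonal entry against its comparison values:
ASC (methods 1·2): 0.38 vs {0.21, 0.13, 0.26, 0.30} → pass.
Anx (methods 1·2): 0.60 vs {0.21, 0.13, 0.53, 0.55} → pass.
Rum (methods 1·2): 0.44 vs {0.26, 0.30, 0.53, 0.55} → fail.
1 of 3 fail.

1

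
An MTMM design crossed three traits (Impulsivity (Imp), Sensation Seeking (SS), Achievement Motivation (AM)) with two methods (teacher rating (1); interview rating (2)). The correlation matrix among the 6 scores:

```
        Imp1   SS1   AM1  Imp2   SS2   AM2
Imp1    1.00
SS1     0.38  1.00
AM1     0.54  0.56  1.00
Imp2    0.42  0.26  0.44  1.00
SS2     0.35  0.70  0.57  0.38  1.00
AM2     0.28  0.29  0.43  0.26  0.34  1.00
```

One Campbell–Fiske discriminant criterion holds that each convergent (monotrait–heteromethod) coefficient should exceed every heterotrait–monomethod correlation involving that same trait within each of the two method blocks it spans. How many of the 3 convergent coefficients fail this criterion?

2

Checking each validity diagonal entry against its comparison values:
Imp (methods 1·2): 0.42 vs {0.38, 0.38, 0.54, 0.26} → fail.
SS (methods 1·2): 0.70 vs {0.38, 0.38, 0.56, 0.34} → pass.
AM (methods 1·2): 0.43 vs {0.54, 0.26, 0.56, 0.34} → fail.
2 of 3 fail.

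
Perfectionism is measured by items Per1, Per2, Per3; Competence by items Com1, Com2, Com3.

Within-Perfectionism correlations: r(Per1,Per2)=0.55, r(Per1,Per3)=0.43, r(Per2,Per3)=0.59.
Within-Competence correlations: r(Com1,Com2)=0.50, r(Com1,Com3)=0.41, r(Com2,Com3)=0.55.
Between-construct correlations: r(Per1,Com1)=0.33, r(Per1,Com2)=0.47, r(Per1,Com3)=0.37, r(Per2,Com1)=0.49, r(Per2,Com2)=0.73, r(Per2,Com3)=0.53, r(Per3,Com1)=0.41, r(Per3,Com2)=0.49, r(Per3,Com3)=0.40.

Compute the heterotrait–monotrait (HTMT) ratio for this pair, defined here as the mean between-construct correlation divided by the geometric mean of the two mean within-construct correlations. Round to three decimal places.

0.929

Mean between = 4.22/9 = 0.4689.
Mean within-Per = 1.57/3 = 0.5233; mean within-Com = 1.46/3 = 0.4867.
Geometric mean = √(0.5233 × 0.4867) = 0.5047.
HTMT = 0.4689 / 0.5047 = 0.929.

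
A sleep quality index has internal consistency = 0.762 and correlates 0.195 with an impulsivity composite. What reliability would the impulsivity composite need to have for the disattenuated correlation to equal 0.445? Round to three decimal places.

0.252

r_true = r_obs / √(r_xx · r_yy) ⇒ 0.445 = 0.195 / √(0.762 · r_yy).
√(0.762 · r_yy) = 0.195 / 0.445 = 0.4382; 0.762 · r_yy = 0.1920; r_yy = 0.1920 / 0.762 ≈ 0.252.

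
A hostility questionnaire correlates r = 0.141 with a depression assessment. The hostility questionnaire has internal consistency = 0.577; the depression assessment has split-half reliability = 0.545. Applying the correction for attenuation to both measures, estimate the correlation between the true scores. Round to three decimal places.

0.251

r_true = r_obs / √(r_xx · r_yy) = 0.141 / √(0.577 × 0.545) = 0.141 / √0.314465 = 0.141 / 0.5608 ≈ 0.251.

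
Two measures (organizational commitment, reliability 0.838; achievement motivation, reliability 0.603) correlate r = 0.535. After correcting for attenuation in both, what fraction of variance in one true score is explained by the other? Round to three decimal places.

Disattenuated r = 0.535 / √(0.838 × 0.603) = 0.535 / 0.7109 = 0.7526.
Shared true-score variance = 0.7526² = 0.5664 ≈ 0.566.

0.566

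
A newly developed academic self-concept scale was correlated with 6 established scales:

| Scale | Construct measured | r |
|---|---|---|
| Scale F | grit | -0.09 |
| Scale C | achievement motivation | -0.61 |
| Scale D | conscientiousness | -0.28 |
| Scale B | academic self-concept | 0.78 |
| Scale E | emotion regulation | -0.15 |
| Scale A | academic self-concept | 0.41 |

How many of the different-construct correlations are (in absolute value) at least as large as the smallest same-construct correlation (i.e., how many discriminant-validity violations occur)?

1

Convergent (same construct = academic self-concept): Scale B, Scale A.
Smallest convergent = 0.41. Discriminant |r|: 0.09, 0.61, 0.28, 0.15; count ≥ 0.41 → 1.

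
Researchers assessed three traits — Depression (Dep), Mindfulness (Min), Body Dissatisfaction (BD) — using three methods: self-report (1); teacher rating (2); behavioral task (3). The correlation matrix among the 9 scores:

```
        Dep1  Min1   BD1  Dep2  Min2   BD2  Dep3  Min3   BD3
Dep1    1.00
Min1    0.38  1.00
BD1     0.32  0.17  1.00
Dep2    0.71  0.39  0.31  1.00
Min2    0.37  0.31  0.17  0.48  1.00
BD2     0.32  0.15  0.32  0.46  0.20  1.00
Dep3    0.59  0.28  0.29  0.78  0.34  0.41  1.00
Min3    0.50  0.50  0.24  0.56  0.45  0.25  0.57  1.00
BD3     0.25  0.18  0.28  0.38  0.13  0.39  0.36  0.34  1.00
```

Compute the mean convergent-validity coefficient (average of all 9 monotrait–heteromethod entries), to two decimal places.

Convergent values: 0.71, 0.59, 0.78, 0.31, 0.50, 0.45, 0.32, 0.28, 0.39; mean = 4.33/9 = 0.48.

0.48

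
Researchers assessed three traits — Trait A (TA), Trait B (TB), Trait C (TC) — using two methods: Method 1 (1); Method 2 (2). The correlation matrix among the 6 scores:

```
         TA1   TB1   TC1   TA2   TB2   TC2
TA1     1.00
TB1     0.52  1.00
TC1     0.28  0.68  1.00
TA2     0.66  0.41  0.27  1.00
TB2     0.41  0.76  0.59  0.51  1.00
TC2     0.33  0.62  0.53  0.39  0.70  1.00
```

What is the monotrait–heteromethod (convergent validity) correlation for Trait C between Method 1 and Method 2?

Same trait (TC), different methods: r(TC1, TC2) = 0.53.

0.53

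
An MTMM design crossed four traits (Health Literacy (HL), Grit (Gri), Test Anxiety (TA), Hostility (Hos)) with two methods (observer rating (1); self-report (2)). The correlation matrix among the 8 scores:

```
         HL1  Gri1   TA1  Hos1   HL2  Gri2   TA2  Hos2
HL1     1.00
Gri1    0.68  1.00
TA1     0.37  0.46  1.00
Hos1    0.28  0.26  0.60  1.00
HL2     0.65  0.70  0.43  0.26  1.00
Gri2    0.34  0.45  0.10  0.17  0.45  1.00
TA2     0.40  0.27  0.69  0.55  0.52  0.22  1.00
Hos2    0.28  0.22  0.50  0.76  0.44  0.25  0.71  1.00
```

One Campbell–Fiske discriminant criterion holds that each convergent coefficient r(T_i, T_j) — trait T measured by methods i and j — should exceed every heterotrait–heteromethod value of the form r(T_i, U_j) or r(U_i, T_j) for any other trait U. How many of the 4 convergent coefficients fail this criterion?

Convergent coefficients and their comparison sets:
HL (methods 1·2): 0.65 vs {0.34, 0.70, 0.40, 0.43, 0.28, 0.26} → fail.
Gri (methods 1·2): 0.45 vs {0.70, 0.34, 0.27, 0.10, 0.22, 0.17} → fail.
TA (methods 1·2): 0.69 vs {0.43, 0.40, 0.10, 0.27, 0.50, 0.55} → pass.
Hos (methods 1·2): 0.76 vs {0.26, 0.28, 0.17, 0.22, 0.55, 0.50} → pass.
2 of 4 fail.

2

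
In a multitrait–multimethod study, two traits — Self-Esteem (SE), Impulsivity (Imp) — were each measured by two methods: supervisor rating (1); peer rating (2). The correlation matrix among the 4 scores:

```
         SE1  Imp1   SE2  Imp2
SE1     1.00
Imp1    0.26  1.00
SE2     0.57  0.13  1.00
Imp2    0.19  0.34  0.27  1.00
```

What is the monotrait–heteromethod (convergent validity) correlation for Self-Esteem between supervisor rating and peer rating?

0.57

Same trait (SE), different methods: r(SE1, SE2) = 0.57.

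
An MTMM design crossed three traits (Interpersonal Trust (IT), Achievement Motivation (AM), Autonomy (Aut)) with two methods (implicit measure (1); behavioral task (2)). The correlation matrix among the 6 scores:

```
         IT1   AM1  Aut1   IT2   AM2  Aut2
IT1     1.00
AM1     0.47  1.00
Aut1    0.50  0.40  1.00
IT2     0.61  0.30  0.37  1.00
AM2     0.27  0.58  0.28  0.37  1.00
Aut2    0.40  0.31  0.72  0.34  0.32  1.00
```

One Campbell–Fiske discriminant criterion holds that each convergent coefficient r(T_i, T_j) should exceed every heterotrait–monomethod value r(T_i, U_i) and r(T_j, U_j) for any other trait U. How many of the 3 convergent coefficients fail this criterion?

0

Each convergent coefficient versus the relevant comparison correlations:
IT (methods 1·2): 0.61 vs {0.47, 0.37, 0.50, 0.34} → pass.
AM (methods 1·2): 0.58 vs {0.47, 0.37, 0.40, 0.32} → pass.
Aut (methods 1·2): 0.72 vs {0.50, 0.34, 0.40, 0.32} → pass.
0 of 3 fail.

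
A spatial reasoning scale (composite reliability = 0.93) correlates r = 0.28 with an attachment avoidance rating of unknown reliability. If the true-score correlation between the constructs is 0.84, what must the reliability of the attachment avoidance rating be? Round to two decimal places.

r_true = r_obs / √(r_xx · r_yy) ⇒ 0.84 = 0.28 / √(0.93 · r_yy).
√(0.93 · r_yy) = 0.28 / 0.84 = 0.3333; 0.93 · r_yy = 0.1111; r_yy = 0.1111 / 0.93 ≈ 0.12.

0.12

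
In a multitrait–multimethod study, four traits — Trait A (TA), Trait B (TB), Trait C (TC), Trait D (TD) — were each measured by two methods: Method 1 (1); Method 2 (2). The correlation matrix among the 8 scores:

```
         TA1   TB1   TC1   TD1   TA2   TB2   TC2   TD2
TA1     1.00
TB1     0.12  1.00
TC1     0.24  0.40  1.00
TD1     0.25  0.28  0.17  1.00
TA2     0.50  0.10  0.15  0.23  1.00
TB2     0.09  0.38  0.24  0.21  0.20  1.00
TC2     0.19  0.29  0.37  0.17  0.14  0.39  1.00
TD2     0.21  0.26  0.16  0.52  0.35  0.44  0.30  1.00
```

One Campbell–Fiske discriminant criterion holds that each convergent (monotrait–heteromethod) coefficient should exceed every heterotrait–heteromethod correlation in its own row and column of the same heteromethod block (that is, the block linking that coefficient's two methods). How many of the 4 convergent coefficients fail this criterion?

Convergent coefficients and their comparison sets:
TA (methods 1·2): 0.50 vs {0.09, 0.10, 0.19, 0.15, 0.21, 0.23} → pass.
TB (methods 1·2): 0.38 vs {0.10, 0.09, 0.29, 0.24, 0.26, 0.21} → pass.
TC (methods 1·2): 0.37 vs {0.15, 0.19, 0.24, 0.29, 0.16, 0.17} → pass.
TD (methods 1·2): 0.52 vs {0.23, 0.21, 0.21, 0.26, 0.17, 0.16} → pass.
0 of 4 fail.

0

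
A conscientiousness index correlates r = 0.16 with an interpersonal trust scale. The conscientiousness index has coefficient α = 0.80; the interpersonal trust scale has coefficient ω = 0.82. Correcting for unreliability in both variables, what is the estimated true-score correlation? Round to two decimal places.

r_true = r_obs / √(r_xx · r_yy) = 0.16 / √(0.80 × 0.82) = 0.16 / √0.6560 = 0.16 / 0.8099 ≈ 0.20.

0.20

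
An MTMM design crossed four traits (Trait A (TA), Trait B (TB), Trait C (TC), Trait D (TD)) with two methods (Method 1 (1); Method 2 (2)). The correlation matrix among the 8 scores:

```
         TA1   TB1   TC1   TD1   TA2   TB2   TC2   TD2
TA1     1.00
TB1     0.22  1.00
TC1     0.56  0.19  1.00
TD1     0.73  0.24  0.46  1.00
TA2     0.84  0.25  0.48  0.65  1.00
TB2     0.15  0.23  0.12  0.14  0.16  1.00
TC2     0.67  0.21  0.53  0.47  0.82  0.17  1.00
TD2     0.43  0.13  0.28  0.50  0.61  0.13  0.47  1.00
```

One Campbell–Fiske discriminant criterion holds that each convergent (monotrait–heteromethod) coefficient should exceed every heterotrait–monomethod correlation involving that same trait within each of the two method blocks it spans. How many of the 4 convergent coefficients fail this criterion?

Convergent coefficients and their comparison sets:
TA (methods 1·2): 0.84 vs {0.22, 0.16, 0.56, 0.82, 0.73, 0.61} → pass.
TB (methods 1·2): 0.23 vs {0.22, 0.16, 0.19, 0.17, 0.24, 0.13} → fail.
TC (methods 1·2): 0.53 vs {0.56, 0.82, 0.19, 0.17, 0.46, 0.47} → fail.
TD (methods 1·2): 0.50 vs {0.73, 0.61, 0.24, 0.13, 0.46, 0.47} → fail.
3 of 4 fail.

3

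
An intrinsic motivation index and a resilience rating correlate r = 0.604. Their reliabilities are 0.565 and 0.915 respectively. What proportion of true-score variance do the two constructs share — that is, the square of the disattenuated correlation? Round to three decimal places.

0.706

Disattenuated r = 0.604 / √(0.565 × 0.915) = 0.604 / 0.7190 = 0.8401.
Shared true-score variance = 0.8401² = 0.7058 ≈ 0.706.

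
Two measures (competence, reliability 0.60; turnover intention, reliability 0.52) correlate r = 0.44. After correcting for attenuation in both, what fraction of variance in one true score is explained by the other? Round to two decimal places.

Disattenuated r = 0.44 / √(0.60 × 0.52) = 0.44 / 0.5586 = 0.7877.
Shared true-score variance = 0.7877² = 0.6205 ≈ 0.62.

0.62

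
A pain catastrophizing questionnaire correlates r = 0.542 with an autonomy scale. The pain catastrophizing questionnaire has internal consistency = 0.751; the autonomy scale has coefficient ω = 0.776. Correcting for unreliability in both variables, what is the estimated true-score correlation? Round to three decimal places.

0.710

r_true = r_obs / √(r_xx · r_yy) = 0.542 / √(0.751 × 0.776) = 0.542 / √0.582776 = 0.542 / 0.7634 ≈ 0.710.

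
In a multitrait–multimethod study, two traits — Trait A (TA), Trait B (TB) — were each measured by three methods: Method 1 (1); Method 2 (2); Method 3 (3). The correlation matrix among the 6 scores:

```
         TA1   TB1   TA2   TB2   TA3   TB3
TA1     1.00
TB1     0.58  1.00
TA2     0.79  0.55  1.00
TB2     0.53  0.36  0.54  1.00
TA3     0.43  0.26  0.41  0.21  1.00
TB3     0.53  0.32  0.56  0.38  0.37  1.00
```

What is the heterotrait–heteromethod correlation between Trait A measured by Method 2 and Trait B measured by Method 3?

0.56

Different traits and methods: r(TA2, TB3) = 0.56.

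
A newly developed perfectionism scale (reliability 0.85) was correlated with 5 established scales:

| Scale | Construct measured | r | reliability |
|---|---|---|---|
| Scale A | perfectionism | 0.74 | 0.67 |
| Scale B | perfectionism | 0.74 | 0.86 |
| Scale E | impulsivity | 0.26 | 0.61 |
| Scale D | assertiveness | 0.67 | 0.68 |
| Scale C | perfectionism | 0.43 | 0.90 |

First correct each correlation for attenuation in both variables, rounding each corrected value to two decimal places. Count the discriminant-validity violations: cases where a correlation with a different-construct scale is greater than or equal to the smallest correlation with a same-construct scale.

Disattenuated r (r / √(r_scale · r_new)):
  Scale A (conv): 0.74 / √(0.67·0.85) = 0.98
  Scale B (conv): 0.74 / √(0.86·0.85) = 0.87
  Scale E (disc): 0.26 / √(0.61·0.85) = 0.36
  Scale D (disc): 0.67 / √(0.68·0.85) = 0.88
  Scale C (conv): 0.43 / √(0.90·0.85) = 0.49
Smallest convergent = 0.49. Discriminant values: 0.36, 0.88; count ≥ 0.49 → 1.

1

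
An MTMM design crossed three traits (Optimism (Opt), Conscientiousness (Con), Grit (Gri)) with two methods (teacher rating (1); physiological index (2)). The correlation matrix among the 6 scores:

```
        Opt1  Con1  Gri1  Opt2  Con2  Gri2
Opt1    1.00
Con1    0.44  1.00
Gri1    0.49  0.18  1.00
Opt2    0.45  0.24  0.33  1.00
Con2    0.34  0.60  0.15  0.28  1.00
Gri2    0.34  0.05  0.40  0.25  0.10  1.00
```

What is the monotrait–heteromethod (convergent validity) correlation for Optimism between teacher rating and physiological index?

Same trait (Opt), different methods: r(Opt1, Opt2) = 0.45.

0.45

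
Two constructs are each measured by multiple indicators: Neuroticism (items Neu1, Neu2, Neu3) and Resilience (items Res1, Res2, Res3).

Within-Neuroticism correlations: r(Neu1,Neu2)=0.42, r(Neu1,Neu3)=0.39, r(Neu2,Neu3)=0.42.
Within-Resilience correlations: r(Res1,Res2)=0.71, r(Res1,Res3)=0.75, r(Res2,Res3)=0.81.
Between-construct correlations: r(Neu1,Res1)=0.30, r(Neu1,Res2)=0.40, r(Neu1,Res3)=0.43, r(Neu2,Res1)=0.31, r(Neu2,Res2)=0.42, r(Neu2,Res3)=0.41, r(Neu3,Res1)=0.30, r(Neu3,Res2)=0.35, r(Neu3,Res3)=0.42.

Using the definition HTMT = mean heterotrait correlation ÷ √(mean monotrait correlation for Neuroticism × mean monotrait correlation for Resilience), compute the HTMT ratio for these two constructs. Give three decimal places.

0.666

Mean between = 3.34/9 = 0.3711.
Mean within-Neu = 1.23/3 = 0.4100; mean within-Res = 2.27/3 = 0.7567.
Geometric mean = √(0.4100 × 0.7567) = 0.5570.
HTMT = 0.3711 / 0.5570 = 0.666.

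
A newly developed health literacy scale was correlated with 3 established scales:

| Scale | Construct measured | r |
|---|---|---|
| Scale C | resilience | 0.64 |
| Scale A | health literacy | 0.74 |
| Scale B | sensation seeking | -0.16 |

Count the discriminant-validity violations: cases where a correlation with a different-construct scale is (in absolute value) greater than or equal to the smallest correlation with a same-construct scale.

Convergent (same construct = health literacy): Scale A.
Smallest convergent = 0.74. Discriminant |r|: 0.64, 0.16; count ≥ 0.74 → 0.

0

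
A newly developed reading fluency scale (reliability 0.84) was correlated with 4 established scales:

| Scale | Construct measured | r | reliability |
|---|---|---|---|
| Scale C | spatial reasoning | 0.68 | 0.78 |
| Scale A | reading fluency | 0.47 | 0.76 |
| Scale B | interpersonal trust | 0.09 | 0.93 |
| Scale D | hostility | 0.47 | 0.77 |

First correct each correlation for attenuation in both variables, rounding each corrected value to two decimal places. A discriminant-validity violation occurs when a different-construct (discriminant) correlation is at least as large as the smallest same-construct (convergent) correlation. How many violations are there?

Disattenuated r (r / √(r_scale · r_new)):
  Scale C (disc): 0.68 / √(0.78·0.84) = 0.84
  Scale A (conv): 0.47 / √(0.76·0.84) = 0.59
  Scale B (disc): 0.09 / √(0.93·0.84) = 0.10
  Scale D (disc): 0.47 / √(0.77·0.84) = 0.58
Smallest convergent = 0.59. Discriminant values: 0.84, 0.10, 0.58; count ≥ 0.59 → 1.

1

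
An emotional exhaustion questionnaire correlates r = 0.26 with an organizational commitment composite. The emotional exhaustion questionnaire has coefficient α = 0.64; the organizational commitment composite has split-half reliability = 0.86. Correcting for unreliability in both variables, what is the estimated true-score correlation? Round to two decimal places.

0.35

r_true = r_obs / √(r_xx · r_yy) = 0.26 / √(0.64 × 0.86) = 0.26 / √0.5504 = 0.26 / 0.7419 ≈ 0.35.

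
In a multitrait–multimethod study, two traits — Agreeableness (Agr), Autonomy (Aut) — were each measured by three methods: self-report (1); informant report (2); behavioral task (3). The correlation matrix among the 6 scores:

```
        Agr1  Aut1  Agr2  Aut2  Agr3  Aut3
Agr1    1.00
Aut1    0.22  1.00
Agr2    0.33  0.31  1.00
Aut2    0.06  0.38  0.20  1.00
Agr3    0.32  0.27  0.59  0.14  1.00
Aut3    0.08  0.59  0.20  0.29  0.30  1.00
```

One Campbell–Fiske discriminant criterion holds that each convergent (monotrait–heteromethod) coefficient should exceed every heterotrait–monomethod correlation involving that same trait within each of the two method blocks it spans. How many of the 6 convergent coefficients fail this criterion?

Convergent coefficients and their comparison sets:
Agr (methods 1·2): 0.33 vs {0.22, 0.20} → pass.
Agr (methods 1·3): 0.32 vs {0.22, 0.30} → pass.
Agr (methods 2·3): 0.59 vs {0.20, 0.30} → pass.
Aut (methods 1·2): 0.38 vs {0.22, 0.20} → pass.
Aut (methods 1·3): 0.59 vs {0.22, 0.30} → pass.
Aut (methods 2·3): 0.29 vs {0.20, 0.30} → fail.
1 of 6 fail.

1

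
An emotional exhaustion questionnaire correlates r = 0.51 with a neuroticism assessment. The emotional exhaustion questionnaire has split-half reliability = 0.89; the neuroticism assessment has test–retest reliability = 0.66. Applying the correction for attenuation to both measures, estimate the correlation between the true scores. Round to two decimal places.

r_true = r_obs / √(r_xx · r_yy) = 0.51 / √(0.89 × 0.66) = 0.51 / √0.5874 = 0.51 / 0.7664 ≈ 0.67.

0.67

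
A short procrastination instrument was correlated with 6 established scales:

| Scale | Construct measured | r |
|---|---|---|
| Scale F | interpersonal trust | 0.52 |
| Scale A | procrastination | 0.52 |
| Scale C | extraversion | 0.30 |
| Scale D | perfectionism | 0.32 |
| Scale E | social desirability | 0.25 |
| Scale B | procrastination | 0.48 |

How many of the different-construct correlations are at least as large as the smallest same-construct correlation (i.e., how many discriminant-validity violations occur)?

Convergent (same construct = procrastination): Scale A, Scale B.
Smallest convergent = 0.48. Discriminant values: 0.52, 0.30, 0.32, 0.25; count ≥ 0.48 → 1.

1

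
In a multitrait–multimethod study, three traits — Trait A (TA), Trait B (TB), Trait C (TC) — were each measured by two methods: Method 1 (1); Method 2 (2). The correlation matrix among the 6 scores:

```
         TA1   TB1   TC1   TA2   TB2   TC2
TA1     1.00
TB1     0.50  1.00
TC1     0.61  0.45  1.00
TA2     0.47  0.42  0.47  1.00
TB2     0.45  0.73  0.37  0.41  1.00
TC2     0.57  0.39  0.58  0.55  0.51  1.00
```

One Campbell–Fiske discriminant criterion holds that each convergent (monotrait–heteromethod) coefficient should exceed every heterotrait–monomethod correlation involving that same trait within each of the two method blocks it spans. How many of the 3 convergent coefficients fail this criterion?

2

Each convergent coefficient versus the relevant comparison correlations:
TA (methods 1·2): 0.47 vs {0.50, 0.41, 0.61, 0.55} → fail.
TB (methods 1·2): 0.73 vs {0.50, 0.41, 0.45, 0.51} → pass.
TC (methods 1·2): 0.58 vs {0.61, 0.55, 0.45, 0.51} → fail.
2 of 3 fail.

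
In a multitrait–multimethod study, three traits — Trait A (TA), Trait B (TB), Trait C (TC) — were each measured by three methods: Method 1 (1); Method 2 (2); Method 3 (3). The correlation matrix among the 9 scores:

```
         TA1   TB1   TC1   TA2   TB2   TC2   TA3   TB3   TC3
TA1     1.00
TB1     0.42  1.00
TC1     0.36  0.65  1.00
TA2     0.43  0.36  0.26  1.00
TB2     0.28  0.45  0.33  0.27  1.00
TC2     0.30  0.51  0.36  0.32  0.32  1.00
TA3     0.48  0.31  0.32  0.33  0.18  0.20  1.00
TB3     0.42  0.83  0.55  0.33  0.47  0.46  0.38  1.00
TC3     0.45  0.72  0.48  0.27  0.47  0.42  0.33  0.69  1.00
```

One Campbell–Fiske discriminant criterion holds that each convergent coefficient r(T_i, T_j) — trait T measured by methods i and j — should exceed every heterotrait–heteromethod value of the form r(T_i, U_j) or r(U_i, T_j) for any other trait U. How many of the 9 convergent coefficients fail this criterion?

Checking each validity diagonal entry against its comparison values:
TA (methods 1·2): 0.43 vs {0.28, 0.36, 0.30, 0.26} → pass.
TA (methods 1·3): 0.48 vs {0.42, 0.31, 0.45, 0.32} → pass.
TA (methods 2·3): 0.33 vs {0.33, 0.18, 0.27, 0.20} → fail.
TB (methods 1·2): 0.45 vs {0.36, 0.28, 0.51, 0.33} → fail.
TB (methods 1·3): 0.83 vs {0.31, 0.42, 0.72, 0.55} → pass.
TB (methods 2·3): 0.47 vs {0.18, 0.33, 0.47, 0.46} → fail.
TC (methods 1·2): 0.36 vs {0.26, 0.30, 0.33, 0.51} → fail.
TC (methods 1·3): 0.48 vs {0.32, 0.45, 0.55, 0.72} → fail.
TC (methods 2·3): 0.42 vs {0.20, 0.27, 0.46, 0.47} → fail.
6 of 9 fail.

6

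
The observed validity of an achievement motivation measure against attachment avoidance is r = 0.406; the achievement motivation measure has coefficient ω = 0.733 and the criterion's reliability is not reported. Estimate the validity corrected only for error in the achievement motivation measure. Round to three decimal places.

Single correction: r_c = r_obs / √r_xx = 0.406 / √0.733 = 0.406 / 0.8562 ≈ 0.474.

0.474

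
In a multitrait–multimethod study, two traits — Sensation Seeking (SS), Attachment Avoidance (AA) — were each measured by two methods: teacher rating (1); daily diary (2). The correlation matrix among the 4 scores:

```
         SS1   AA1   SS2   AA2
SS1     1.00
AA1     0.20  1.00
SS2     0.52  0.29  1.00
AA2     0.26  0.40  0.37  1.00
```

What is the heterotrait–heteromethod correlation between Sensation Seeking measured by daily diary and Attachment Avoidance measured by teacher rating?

0.29

Different traits and methods: r(SS2, AA1) = 0.29.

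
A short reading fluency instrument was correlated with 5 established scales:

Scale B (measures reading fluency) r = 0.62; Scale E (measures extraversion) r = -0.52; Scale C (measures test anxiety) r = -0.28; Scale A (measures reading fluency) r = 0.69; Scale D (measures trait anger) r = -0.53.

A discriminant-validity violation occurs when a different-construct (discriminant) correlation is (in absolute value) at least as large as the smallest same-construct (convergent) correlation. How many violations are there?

0

Convergent (same construct = reading fluency): Scale B, Scale A.
Smallest convergent = 0.62. Discriminant |r|: 0.52, 0.28, 0.53; count ≥ 0.62 → 0.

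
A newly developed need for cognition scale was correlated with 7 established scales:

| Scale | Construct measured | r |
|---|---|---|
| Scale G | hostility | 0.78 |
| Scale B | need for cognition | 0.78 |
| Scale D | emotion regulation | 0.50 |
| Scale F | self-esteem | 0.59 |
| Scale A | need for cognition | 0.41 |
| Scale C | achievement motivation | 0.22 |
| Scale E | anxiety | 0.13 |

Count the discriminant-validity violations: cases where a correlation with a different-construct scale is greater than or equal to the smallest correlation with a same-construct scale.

3

Convergent (same construct = need for cognition): Scale B, Scale A.
Smallest convergent = 0.41. Discriminant values: 0.78, 0.50, 0.59, 0.22, 0.13; count ≥ 0.41 → 3.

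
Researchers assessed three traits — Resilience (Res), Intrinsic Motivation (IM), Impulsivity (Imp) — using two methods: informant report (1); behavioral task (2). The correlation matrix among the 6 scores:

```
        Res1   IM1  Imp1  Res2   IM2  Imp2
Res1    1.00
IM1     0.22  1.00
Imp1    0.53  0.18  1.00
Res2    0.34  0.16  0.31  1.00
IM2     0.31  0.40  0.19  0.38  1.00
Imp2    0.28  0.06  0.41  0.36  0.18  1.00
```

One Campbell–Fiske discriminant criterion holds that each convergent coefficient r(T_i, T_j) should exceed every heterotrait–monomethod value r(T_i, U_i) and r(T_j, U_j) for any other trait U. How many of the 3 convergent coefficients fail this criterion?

Checking each validity diagonal entry against its comparison values:
Res (methods 1·2): 0.34 vs {0.22, 0.38, 0.53, 0.36} → fail.
IM (methods 1·2): 0.40 vs {0.22, 0.38, 0.18, 0.18} → pass.
Imp (methods 1·2): 0.41 vs {0.53, 0.36, 0.18, 0.18} → fail.
2 of 3 fail.

2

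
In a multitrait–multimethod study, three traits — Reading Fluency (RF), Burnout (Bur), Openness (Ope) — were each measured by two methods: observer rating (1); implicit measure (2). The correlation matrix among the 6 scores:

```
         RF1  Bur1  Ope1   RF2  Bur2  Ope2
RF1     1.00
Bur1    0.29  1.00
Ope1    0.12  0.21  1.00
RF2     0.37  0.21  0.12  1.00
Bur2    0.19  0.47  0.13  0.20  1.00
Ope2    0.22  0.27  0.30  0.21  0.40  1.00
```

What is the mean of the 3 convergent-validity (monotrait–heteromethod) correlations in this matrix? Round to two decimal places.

Convergent values: 0.37, 0.47, 0.30; mean = 1.14/3 = 0.38.

0.38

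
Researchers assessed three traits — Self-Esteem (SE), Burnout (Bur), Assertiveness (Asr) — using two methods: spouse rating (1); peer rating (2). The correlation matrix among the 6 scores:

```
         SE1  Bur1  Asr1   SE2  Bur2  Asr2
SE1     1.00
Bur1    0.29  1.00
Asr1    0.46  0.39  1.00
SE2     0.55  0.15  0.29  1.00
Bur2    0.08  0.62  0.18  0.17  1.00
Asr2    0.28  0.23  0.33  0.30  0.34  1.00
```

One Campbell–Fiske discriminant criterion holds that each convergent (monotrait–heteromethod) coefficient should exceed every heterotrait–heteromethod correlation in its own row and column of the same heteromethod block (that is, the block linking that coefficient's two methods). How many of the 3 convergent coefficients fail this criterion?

0

Checking each validity diagonal entry against its comparison values:
SE (methods 1·2): 0.55 vs {0.08, 0.15, 0.28, 0.29} → pass.
Bur (methods 1·2): 0.62 vs {0.15, 0.08, 0.23, 0.18} → pass.
Asr (methods 1·2): 0.33 vs {0.29, 0.28, 0.18, 0.23} → pass.
0 of 3 fail.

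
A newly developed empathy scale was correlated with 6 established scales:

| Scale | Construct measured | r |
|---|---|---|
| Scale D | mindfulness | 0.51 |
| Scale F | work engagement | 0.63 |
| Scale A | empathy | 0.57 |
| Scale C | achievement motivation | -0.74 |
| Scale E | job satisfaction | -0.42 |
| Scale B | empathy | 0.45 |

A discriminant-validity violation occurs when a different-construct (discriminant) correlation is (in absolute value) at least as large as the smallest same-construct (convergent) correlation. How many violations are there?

Convergent (same construct = empathy): Scale A, Scale B.
Smallest convergent = 0.45. Discriminant |r|: 0.51, 0.63, 0.74, 0.42; count ≥ 0.45 → 3.

3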